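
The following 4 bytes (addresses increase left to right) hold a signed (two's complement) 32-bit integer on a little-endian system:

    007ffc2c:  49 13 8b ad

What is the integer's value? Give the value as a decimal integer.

Little-endian: lowest address holds the least-significant byte.
Reassemble most-significant byte first: AD 8B 13 49 → 0xAD8B1349.
Top bit is set, so as a signed 32-bit value this is 0xAD8B1349 − 2^32 = -1383394487.

-1383394487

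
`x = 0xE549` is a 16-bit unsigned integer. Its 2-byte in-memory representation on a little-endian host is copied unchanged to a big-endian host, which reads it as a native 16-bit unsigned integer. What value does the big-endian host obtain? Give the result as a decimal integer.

Stored little-endian, the bytes at ascending addresses are 49 E5.
Read back as big-endian, the last byte is least significant, giving 0x49E5.
0x49E5 = 18917.

18917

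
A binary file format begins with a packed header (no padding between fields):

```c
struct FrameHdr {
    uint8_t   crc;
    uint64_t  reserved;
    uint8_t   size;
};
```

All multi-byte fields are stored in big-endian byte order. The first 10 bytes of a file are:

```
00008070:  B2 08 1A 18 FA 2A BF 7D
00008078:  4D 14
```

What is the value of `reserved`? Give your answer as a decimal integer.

`reserved` follows `crc` (1 byte), so it starts at byte offset 1 and occupies 8 bytes.
Bytes at offsets 1..8: 08 1A 18 FA 2A BF 7D 4D.
Big-endian stores the most-significant byte at the lowest address.
The bytes are already most-significant first: 0x081A18FA2ABF7D4D.
0x081A18FA2ABF7D4D = 583806564435983693.

583806564435983693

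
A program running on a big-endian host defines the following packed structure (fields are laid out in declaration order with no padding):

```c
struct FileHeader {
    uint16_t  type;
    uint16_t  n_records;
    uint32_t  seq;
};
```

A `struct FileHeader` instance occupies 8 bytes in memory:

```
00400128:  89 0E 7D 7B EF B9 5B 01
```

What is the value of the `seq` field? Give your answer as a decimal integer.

`seq` follows `type` (2 B), `n_records` (2 B), so it starts at offset 2 + 2 = 4 and occupies 4 bytes.
Bytes at offsets 4..7: EF B9 5B 01.
In big-endian order the high byte comes first in memory.
The bytes are already most-significant first: 0xEFB95B01.
0xEFB95B01 = 4021902081.

4021902081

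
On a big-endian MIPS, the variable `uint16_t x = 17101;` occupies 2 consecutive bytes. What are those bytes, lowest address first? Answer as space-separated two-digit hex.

42 CD

17101 in hexadecimal, padded to 16 bits, is 0x42CD.
Split into bytes (most-significant first): 42 CD.
Big-endian stores the most-significant byte at the lowest address.
So the memory order matches the most-significant-first order: 42 CD.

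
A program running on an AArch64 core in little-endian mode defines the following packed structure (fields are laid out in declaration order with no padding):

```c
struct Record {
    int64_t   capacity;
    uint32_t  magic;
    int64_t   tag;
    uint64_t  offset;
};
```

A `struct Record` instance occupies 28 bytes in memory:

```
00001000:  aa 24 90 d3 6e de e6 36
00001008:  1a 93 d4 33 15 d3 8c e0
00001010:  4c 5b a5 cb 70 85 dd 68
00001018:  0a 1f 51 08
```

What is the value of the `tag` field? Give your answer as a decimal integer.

-3772508727109954795

`tag` follows `capacity` (8 B), `magic` (4 B), so it starts at offset 8 + 4 = 12 and occupies 8 bytes.
Bytes at offsets 12..19: 15 D3 8C E0 4C 5B A5 CB.
In little-endian order the low byte comes first in memory.
Reassemble most-significant byte first: CB A5 5B 4C E0 8C D3 15 → 0xCBA55B4CE08CD315.
Top bit is set, so as a signed 64-bit value this is 0xCBA55B4CE08CD315 − 2^64 = -3772508727109954795.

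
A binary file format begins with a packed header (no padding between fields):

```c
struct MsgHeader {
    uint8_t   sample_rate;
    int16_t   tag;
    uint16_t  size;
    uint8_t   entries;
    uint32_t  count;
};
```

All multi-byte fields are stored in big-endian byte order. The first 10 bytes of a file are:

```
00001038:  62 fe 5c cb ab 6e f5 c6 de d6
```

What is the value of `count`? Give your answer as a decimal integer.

4123451094

`count` follows `sample_rate` (1 B), `tag` (2 B), `size` (2 B), `entries` (1 B), so it starts at offset 1 + 2 + 2 + 1 = 6 and occupies 4 bytes.
Bytes at offsets 6..9: F5 C6 DE D6.
In big-endian order the high byte comes first in memory.
The bytes are already most-significant first: 0xF5C6DED6.
0xF5C6DED6 = 4123451094.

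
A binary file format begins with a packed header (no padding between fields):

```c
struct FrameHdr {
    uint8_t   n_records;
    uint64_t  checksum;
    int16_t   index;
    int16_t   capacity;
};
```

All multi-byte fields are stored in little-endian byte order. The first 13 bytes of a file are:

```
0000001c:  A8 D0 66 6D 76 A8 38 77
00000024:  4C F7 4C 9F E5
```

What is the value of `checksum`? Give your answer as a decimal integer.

5509934965303633616

`checksum` follows `n_records` (1 byte), so it starts at byte offset 1 and occupies 8 bytes.
Bytes at offsets 1..8: D0 66 6D 76 A8 38 77 4C.
In little-endian order the low byte comes first in memory.
Reassemble most-significant byte first: 4C 77 38 A8 76 6D 66 D0 → 0x4C7738A8766D66D0.
0x4C7738A8766D66D0 = 5509934965303633616.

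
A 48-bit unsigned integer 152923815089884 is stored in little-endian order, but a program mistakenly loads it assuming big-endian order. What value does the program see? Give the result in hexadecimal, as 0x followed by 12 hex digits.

152923815089884 in 48-bit hexadecimal is 0x8B1559AD16DC.
Stored little-endian, the bytes at ascending addresses are DC 16 AD 59 15 8B.
Read back as big-endian, the last byte is least significant, giving 0xDC16AD59158B.

0xDC16AD59158B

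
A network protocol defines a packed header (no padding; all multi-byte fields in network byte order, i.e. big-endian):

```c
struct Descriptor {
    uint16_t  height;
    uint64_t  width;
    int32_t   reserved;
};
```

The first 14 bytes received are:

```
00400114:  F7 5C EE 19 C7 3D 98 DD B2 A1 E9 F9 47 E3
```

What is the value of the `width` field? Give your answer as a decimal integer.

`width` follows `height` (2 bytes), so it starts at byte offset 2 and occupies 8 bytes.
Bytes at offsets 2..9: EE 19 C7 3D 98 DD B2 A1.
In big-endian order the high byte comes first in memory.
The bytes are already most-significant first: 0xEE19C73D98DDB2A1.
0xEE19C73D98DDB2A1 = 17156963322816213665.

17156963322816213665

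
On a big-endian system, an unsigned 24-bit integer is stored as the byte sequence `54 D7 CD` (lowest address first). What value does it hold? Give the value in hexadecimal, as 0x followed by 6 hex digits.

Big-endian: lowest address holds the most-significant byte.
The bytes are already most-significant first: 0x54D7CD.

0x54D7CD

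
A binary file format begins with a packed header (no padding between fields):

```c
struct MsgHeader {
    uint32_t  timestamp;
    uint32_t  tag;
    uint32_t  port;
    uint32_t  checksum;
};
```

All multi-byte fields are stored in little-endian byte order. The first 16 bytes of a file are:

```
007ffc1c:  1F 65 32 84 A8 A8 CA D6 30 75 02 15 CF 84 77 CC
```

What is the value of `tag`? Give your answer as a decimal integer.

`tag` follows `timestamp` (4 bytes), so it starts at byte offset 4 and occupies 4 bytes.
Bytes at offsets 4..7: A8 A8 CA D6.
Little-endian: lowest address holds the least-significant byte.
Reassemble most-significant byte first: D6 CA A8 A8 → 0xD6CAA8A8.
0xD6CAA8A8 = 3603605672.

3603605672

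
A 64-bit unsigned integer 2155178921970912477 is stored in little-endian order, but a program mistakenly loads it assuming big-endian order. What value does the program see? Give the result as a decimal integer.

15946257372079187997

2155178921970912477 in 64-bit hexadecimal is 0x1DE8BBCF977C4CDD.
Stored little-endian, the bytes at ascending addresses are DD 4C 7C 97 CF BB E8 1D.
Read back as big-endian, the last byte is least significant, giving 0xDD4C7C97CFBBE81D.
0xDD4C7C97CFBBE81D = 15946257372079187997.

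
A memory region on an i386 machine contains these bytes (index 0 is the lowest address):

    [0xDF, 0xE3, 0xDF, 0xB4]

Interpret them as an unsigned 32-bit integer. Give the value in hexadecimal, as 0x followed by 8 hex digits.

In little-endian order the low byte comes first in memory.
Reassemble most-significant byte first: B4 DF E3 DF → 0xB4DFE3DF.

0xB4DFE3DF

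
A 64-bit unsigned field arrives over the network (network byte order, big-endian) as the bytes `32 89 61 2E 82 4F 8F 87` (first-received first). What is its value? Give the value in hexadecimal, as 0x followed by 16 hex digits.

Big-endian: lowest address holds the most-significant byte.
The bytes are already most-significant first: 0x3289612E824F8F87.

0x3289612E824F8F87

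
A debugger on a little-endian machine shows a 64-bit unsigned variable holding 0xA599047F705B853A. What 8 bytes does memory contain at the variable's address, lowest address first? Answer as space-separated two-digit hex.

3A 85 5B 70 7F 04 99 A5

Split into bytes (most-significant first): A5 99 04 7F 70 5B 85 3A.
Little-endian stores the least-significant byte at the lowest address.
So at ascending addresses the bytes are 3A 85 5B 70 7F 04 99 A5.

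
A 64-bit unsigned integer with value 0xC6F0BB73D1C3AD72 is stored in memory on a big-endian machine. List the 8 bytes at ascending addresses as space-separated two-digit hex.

Split into bytes (most-significant first): C6 F0 BB 73 D1 C3 AD 72.
In big-endian order the high byte comes first in memory.
So the memory order matches the most-significant-first order: C6 F0 BB 73 D1 C3 AD 72.

C6 F0 BB 73 D1 C3 AD 72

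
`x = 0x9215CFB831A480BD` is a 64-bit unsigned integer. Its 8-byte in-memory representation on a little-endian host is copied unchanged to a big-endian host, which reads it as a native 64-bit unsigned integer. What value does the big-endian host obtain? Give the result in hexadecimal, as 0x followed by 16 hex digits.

0xBD80A431B8CF1592

Stored little-endian, the bytes at ascending addresses are BD 80 A4 31 B8 CF 15 92.
Read back as big-endian, the last byte is least significant, giving 0xBD80A431B8CF1592.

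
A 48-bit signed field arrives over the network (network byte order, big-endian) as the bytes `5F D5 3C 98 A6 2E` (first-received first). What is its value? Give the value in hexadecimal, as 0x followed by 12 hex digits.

Big-endian stores the most-significant byte at the lowest address.
The bytes are already most-significant first: 0x5FD53C98A62E.

0x5FD53C98A62E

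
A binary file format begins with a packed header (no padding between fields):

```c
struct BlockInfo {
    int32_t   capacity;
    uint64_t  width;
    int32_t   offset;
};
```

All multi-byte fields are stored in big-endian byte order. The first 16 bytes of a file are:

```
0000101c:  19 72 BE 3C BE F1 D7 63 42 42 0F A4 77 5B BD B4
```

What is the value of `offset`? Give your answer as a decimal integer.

`offset` follows `capacity` (4 B), `width` (8 B), so it starts at offset 4 + 8 = 12 and occupies 4 bytes.
Bytes at offsets 12..15: 77 5B BD B4.
Big-endian: lowest address holds the most-significant byte.
The bytes are already most-significant first: 0x775BBDB4.
0x775BBDB4 = 2002501044.

2002501044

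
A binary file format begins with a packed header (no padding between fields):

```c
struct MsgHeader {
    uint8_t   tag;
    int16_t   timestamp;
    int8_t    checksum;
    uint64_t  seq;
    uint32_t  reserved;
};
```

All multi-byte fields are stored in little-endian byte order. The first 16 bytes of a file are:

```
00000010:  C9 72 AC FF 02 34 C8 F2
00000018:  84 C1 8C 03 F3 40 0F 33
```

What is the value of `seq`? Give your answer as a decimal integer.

`seq` follows `tag` (1 B), `timestamp` (2 B), `checksum` (1 B), so it starts at offset 1 + 2 + 1 = 4 and occupies 8 bytes.
Bytes at offsets 4..11: 02 34 C8 F2 84 C1 8C 03.
In little-endian order the low byte comes first in memory.
Reassemble most-significant byte first: 03 8C C1 84 F2 C8 34 02 → 0x038CC184F2C83402.
0x038CC184F2C83402 = 255792055606326274.

255792055606326274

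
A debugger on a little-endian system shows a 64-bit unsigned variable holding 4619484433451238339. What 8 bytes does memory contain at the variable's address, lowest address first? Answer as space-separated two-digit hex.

4619484433451238339 in hexadecimal, padded to 64 bits, is 0x401BB49DFD4EC3C3.
Split into bytes (most-significant first): 40 1B B4 9D FD 4E C3 C3.
Little-endian stores the least-significant byte at the lowest address.
So at ascending addresses the bytes are C3 C3 4E FD 9D B4 1B 40.

C3 C3 4E FD 9D B4 1B 40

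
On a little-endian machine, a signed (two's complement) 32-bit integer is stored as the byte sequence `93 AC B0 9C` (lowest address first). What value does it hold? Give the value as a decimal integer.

-1666143085

In little-endian order the low byte comes first in memory.
Reassemble most-significant byte first: 9C B0 AC 93 → 0x9CB0AC93.
Top bit is set, so as a signed 32-bit value this is 0x9CB0AC93 − 2^32 = -1666143085.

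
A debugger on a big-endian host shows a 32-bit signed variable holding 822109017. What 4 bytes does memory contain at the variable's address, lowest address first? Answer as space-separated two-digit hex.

31 00 63 59

822109017 in hexadecimal, padded to 32 bits, is 0x31006359.
Split into bytes (most-significant first): 31 00 63 59.
Big-endian: lowest address holds the most-significant byte.
So the memory order matches the most-significant-first order: 31 00 63 59.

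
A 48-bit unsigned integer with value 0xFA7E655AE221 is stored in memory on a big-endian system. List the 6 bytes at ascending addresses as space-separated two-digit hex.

Split into bytes (most-significant first): FA 7E 65 5A E2 21.
Big-endian: lowest address holds the most-significant byte.
So the memory order matches the most-significant-first order: FA 7E 65 5A E2 21.

FA 7E 65 5A E2 21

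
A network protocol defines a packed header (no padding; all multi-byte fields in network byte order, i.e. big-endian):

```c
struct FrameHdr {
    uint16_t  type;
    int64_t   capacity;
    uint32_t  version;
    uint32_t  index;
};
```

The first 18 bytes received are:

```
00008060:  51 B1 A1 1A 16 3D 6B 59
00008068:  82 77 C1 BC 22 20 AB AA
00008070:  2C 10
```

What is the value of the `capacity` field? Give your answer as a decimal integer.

`capacity` follows `type` (2 bytes), so it starts at byte offset 2 and occupies 8 bytes.
Bytes at offsets 2..9: A1 1A 16 3D 6B 59 82 77.
Big-endian: lowest address holds the most-significant byte.
The bytes are already most-significant first: 0xA11A163D6B598277.
Top bit is set, so as a signed 64-bit value this is 0xA11A163D6B598277 − 2^64 = -6838128631158832521.

-6838128631158832521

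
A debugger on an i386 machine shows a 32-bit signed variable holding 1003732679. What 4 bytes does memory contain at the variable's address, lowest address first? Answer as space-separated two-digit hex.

1003732679 in hexadecimal, padded to 32 bits, is 0x3BD3BEC7.
Split into bytes (most-significant first): 3B D3 BE C7.
Little-endian stores the least-significant byte at the lowest address.
So at ascending addresses the bytes are C7 BE D3 3B.

C7 BE D3 3B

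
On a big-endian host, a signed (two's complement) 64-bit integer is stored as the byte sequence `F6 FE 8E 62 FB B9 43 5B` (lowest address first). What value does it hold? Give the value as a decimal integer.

-648924740513610917

In big-endian order the high byte comes first in memory.
The bytes are already most-significant first: 0xF6FE8E62FBB9435B.
Top bit is set, so as a signed 64-bit value this is 0xF6FE8E62FBB9435B − 2^64 = -648924740513610917.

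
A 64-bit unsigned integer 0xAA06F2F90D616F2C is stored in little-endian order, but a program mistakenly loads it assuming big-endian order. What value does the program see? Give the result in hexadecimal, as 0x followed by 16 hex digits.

Stored little-endian, the bytes at ascending addresses are 2C 6F 61 0D F9 F2 06 AA.
Read back as big-endian, the last byte is least significant, giving 0x2C6F610DF9F206AA.

0x2C6F610DF9F206AA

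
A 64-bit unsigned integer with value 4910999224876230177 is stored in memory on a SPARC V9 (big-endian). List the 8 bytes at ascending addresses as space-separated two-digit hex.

44 27 5F C6 82 F7 66 21

4910999224876230177 in hexadecimal, padded to 64 bits, is 0x44275FC682F76621.
Split into bytes (most-significant first): 44 27 5F C6 82 F7 66 21.
Big-endian: lowest address holds the most-significant byte.
So the memory order matches the most-significant-first order: 44 27 5F C6 82 F7 66 21.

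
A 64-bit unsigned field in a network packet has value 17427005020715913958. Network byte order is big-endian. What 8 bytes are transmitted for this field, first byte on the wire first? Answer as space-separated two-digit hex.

F1 D9 28 BB EE B8 92 E6

17427005020715913958 in hexadecimal, padded to 64 bits, is 0xF1D928BBEEB892E6.
Split into bytes (most-significant first): F1 D9 28 BB EE B8 92 E6.
Big-endian: lowest address holds the most-significant byte.
So the memory order matches the most-significant-first order: F1 D9 28 BB EE B8 92 E6.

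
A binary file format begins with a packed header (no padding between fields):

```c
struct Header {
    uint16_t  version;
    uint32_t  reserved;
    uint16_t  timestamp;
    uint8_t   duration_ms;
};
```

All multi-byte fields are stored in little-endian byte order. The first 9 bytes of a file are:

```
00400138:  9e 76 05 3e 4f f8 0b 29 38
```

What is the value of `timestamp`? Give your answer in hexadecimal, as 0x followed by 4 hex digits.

`timestamp` follows `version` (2 B), `reserved` (4 B), so it starts at offset 2 + 4 = 6 and occupies 2 bytes.
Bytes at offsets 6..7: 0B 29.
In little-endian order the low byte comes first in memory.
Reassemble most-significant byte first: 29 0B → 0x290B.

0x290B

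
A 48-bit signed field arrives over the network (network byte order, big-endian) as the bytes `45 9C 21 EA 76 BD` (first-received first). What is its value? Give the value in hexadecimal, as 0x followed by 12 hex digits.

In big-endian order the high byte comes first in memory.
The bytes are already most-significant first: 0x459C21EA76BD.

0x459C21EA76BD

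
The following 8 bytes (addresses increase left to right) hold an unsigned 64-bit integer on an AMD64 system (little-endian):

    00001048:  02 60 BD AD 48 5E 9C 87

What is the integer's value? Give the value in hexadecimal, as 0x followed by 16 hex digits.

0x879C5E48ADBD6002

In little-endian order the low byte comes first in memory.
Reassemble most-significant byte first: 87 9C 5E 48 AD BD 60 02 → 0x879C5E48ADBD6002.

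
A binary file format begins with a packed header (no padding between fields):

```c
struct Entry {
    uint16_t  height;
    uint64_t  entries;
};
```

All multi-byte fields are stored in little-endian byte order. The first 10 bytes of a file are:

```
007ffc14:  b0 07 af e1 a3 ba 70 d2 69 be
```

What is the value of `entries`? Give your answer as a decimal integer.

`entries` follows `height` (2 bytes), so it starts at byte offset 2 and occupies 8 bytes.
Bytes at offsets 2..9: AF E1 A3 BA 70 D2 69 BE.
Little-endian: lowest address holds the least-significant byte.
Reassemble most-significant byte first: BE 69 D2 70 BA A3 E1 AF → 0xBE69D270BAA3E1AF.
0xBE69D270BAA3E1AF = 13720729121370399151.

13720729121370399151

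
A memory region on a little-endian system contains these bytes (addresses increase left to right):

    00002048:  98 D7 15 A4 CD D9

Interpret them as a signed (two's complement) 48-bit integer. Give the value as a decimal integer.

-41997732292712

Little-endian stores the least-significant byte at the lowest address.
Reassemble most-significant byte first: D9 CD A4 15 D7 98 → 0xD9CDA415D798.
Top bit is set, so as a signed 48-bit value this is 0xD9CDA415D798 − 2^48 = -41997732292712.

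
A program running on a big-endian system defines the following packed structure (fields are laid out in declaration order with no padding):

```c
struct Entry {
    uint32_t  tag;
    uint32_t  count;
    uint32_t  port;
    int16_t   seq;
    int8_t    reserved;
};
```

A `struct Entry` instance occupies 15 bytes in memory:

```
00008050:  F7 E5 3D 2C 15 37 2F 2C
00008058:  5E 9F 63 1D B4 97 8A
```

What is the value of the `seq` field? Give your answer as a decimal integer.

`seq` follows `tag` (4 B), `count` (4 B), `port` (4 B), so it starts at offset 4 + 4 + 4 = 12 and occupies 2 bytes.
Bytes at offsets 12..13: B4 97.
Big-endian stores the most-significant byte at the lowest address.
The bytes are already most-significant first: 0xB497.
Top bit is set, so as a signed 16-bit value this is 0xB497 − 2^16 = -19305.

-19305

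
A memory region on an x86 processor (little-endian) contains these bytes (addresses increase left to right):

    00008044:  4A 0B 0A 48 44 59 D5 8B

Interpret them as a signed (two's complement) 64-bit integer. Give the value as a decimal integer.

Little-endian stores the least-significant byte at the lowest address.
Reassemble most-significant byte first: 8B D5 59 44 48 0A 0B 4A → 0x8BD55944480A0B4A.
Top bit is set, so as a signed 64-bit value this is 0x8BD55944480A0B4A − 2^64 = -8370686182596932790.

-8370686182596932790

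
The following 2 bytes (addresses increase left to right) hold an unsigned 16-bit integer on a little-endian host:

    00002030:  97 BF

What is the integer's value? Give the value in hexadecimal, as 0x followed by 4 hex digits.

0xBF97

In little-endian order the low byte comes first in memory.
Reassemble most-significant byte first: BF 97 → 0xBF97.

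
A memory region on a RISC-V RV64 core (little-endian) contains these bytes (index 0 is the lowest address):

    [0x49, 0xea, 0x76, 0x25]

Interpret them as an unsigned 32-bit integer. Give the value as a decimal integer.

628550217

In little-endian order the low byte comes first in memory.
Reassemble most-significant byte first: 25 76 EA 49 → 0x2576EA49.
0x2576EA49 = 628550217.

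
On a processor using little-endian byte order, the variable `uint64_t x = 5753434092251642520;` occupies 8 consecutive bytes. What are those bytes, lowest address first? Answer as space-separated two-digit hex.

98 FA 47 EB D2 4D D8 4F

5753434092251642520 in hexadecimal, padded to 64 bits, is 0x4FD84DD2EB47FA98.
Split into bytes (most-significant first): 4F D8 4D D2 EB 47 FA 98.
In little-endian order the low byte comes first in memory.
So at ascending addresses the bytes are 98 FA 47 EB D2 4D D8 4F.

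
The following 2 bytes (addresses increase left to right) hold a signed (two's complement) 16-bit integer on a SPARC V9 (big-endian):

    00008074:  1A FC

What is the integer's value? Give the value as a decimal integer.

Big-endian: lowest address holds the most-significant byte.
The bytes are already most-significant first: 0x1AFC.
0x1AFC = 6908.

6908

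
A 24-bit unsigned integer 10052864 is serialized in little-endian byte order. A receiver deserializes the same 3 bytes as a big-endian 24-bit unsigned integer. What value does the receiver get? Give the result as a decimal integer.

26009

10052864 in 24-bit hexadecimal is 0x996500.
Stored little-endian, the bytes at ascending addresses are 00 65 99.
Read back as big-endian, the last byte is least significant, giving 0x006599.
0x006599 = 26009.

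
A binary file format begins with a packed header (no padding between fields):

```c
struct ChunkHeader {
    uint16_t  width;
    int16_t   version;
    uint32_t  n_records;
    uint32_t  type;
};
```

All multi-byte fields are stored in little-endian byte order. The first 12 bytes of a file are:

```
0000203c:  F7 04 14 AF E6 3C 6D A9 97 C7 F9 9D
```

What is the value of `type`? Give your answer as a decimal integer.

`type` follows `width` (2 B), `version` (2 B), `n_records` (4 B), so it starts at offset 2 + 2 + 4 = 8 and occupies 4 bytes.
Bytes at offsets 8..11: 97 C7 F9 9D.
In little-endian order the low byte comes first in memory.
Reassemble most-significant byte first: 9D F9 C7 97 → 0x9DF9C797.
0x9DF9C797 = 2650392471.

2650392471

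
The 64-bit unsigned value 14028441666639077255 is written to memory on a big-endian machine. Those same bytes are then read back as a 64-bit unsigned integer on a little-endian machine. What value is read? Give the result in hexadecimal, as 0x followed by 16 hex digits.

14028441666639077255 in 64-bit hexadecimal is 0xC2AF095EB44F9F87.
Stored big-endian, the bytes at ascending addresses are C2 AF 09 5E B4 4F 9F 87.
Read back as little-endian, the first byte is least significant, giving 0x879F4FB45E09AFC2.

0x879F4FB45E09AFC2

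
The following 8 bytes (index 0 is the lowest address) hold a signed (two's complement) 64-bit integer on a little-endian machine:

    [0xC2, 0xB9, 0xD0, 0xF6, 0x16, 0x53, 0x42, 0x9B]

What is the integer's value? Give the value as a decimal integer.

In little-endian order the low byte comes first in memory.
Reassemble most-significant byte first: 9B 42 53 16 F6 D0 B9 C2 → 0x9B425316F6D0B9C2.
Top bit is set, so as a signed 64-bit value this is 0x9B425316F6D0B9C2 − 2^64 = -7259148291272558142.

-7259148291272558142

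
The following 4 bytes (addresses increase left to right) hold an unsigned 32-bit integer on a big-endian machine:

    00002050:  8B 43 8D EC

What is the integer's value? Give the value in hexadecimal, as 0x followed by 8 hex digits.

Big-endian: lowest address holds the most-significant byte.
The bytes are already most-significant first: 0x8B438DEC.

0x8B438DEC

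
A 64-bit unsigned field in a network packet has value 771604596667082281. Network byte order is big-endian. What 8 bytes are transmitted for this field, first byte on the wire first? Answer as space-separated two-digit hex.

771604596667082281 in hexadecimal, padded to 64 bits, is 0x0AB54A4AE3666629.
Split into bytes (most-significant first): 0A B5 4A 4A E3 66 66 29.
In big-endian order the high byte comes first in memory.
So the memory order matches the most-significant-first order: 0A B5 4A 4A E3 66 66 29.

0A B5 4A 4A E3 66 66 29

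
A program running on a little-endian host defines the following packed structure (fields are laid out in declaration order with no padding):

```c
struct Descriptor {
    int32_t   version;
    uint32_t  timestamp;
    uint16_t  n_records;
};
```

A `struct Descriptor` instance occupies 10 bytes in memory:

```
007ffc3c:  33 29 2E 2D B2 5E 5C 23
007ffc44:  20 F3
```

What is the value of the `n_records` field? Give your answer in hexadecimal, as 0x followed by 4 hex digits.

0xF320

`n_records` follows `version` (4 B), `timestamp` (4 B), so it starts at offset 4 + 4 = 8 and occupies 2 bytes.
Bytes at offsets 8..9: 20 F3.
Little-endian stores the least-significant byte at the lowest address.
Reassemble most-significant byte first: F3 20 → 0xF320.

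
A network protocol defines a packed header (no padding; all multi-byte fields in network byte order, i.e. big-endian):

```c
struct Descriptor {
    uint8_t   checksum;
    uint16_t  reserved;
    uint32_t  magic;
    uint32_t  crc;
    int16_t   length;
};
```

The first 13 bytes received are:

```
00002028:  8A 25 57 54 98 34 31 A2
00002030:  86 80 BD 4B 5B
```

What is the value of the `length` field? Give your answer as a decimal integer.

19291

`length` follows `checksum` (1 B), `reserved` (2 B), `magic` (4 B), `crc` (4 B), so it starts at offset 1 + 2 + 4 + 4 = 11 and occupies 2 bytes.
Bytes at offsets 11..12: 4B 5B.
In big-endian order the high byte comes first in memory.
The bytes are already most-significant first: 0x4B5B.
0x4B5B = 19291.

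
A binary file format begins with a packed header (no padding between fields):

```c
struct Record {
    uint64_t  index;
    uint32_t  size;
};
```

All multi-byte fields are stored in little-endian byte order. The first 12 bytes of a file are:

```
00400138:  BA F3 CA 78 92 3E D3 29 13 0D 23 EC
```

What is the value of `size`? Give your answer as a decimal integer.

`size` follows `index` (8 bytes), so it starts at byte offset 8 and occupies 4 bytes.
Bytes at offsets 8..11: 13 0D 23 EC.
Little-endian stores the least-significant byte at the lowest address.
Reassemble most-significant byte first: EC 23 0D 13 → 0xEC230D13.
0xEC230D13 = 3961720083.

3961720083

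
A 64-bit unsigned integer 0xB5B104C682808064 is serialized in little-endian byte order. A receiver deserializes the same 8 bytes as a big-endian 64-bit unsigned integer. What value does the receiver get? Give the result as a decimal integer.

Stored little-endian, the bytes at ascending addresses are 64 80 80 82 C6 04 B1 B5.
Read back as big-endian, the last byte is least significant, giving 0x64808082C604B1B5.
0x64808082C604B1B5 = 7241929499968057781.

7241929499968057781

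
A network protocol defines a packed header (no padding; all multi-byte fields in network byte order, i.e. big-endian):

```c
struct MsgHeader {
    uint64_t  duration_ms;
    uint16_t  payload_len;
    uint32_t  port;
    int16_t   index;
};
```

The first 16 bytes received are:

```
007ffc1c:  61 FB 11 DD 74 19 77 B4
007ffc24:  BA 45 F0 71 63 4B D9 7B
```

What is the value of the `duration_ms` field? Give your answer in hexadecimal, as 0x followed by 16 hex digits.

`duration_ms` is the first field, at byte offset 0, occupying 8 bytes.
Bytes at offsets 0..7: 61 FB 11 DD 74 19 77 B4.
Big-endian stores the most-significant byte at the lowest address.
The bytes are already most-significant first: 0x61FB11DD741977B4.

0x61FB11DD741977B4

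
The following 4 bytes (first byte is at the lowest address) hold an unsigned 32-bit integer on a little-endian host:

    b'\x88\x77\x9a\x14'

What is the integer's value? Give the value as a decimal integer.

345667464

Little-endian: lowest address holds the least-significant byte.
Reassemble most-significant byte first: 14 9A 77 88 → 0x149A7788.
0x149A7788 = 345667464.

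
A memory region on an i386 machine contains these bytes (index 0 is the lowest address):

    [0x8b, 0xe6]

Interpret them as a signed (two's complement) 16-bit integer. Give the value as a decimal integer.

In little-endian order the low byte comes first in memory.
Reassemble most-significant byte first: E6 8B → 0xE68B.
Top bit is set, so as a signed 16-bit value this is 0xE68B − 2^16 = -6517.

-6517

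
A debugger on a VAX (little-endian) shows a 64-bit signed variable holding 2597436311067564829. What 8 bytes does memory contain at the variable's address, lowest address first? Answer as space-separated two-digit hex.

1D 1B E2 27 90 F2 0B 24

2597436311067564829 in hexadecimal, padded to 64 bits, is 0x240BF29027E21B1D.
Split into bytes (most-significant first): 24 0B F2 90 27 E2 1B 1D.
Little-endian stores the least-significant byte at the lowest address.
So at ascending addresses the bytes are 1D 1B E2 27 90 F2 0B 24.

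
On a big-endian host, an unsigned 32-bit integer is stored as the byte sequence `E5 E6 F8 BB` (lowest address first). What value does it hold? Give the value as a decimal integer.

In big-endian order the high byte comes first in memory.
The bytes are already most-significant first: 0xE5E6F8BB.
0xE5E6F8BB = 3857119419.

3857119419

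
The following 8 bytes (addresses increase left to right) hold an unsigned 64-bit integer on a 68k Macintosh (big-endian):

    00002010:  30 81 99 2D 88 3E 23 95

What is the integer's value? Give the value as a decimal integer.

Big-endian stores the most-significant byte at the lowest address.
The bytes are already most-significant first: 0x3081992D883E2395.
0x3081992D883E2395 = 3495243206654567317.

3495243206654567317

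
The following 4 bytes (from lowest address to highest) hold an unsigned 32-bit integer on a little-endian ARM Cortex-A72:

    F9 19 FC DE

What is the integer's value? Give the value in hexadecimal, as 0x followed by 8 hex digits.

In little-endian order the low byte comes first in memory.
Reassemble most-significant byte first: DE FC 19 F9 → 0xDEFC19F9.

0xDEFC19F9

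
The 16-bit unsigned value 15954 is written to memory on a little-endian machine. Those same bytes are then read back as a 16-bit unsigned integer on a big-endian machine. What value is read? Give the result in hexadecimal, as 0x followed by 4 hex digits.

0x523E

15954 in 16-bit hexadecimal is 0x3E52.
Stored little-endian, the bytes at ascending addresses are 52 3E.
Read back as big-endian, the last byte is least significant, giving 0x523E.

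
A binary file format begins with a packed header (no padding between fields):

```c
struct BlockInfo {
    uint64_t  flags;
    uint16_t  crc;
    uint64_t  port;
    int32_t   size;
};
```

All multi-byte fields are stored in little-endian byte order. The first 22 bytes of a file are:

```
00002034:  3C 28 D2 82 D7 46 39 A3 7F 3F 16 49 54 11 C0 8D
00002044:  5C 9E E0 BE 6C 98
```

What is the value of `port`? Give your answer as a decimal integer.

11411151411913967894

`port` follows `flags` (8 B), `crc` (2 B), so it starts at offset 8 + 2 = 10 and occupies 8 bytes.
Bytes at offsets 10..17: 16 49 54 11 C0 8D 5C 9E.
In little-endian order the low byte comes first in memory.
Reassemble most-significant byte first: 9E 5C 8D C0 11 54 49 16 → 0x9E5C8DC011544916.
0x9E5C8DC011544916 = 11411151411913967894.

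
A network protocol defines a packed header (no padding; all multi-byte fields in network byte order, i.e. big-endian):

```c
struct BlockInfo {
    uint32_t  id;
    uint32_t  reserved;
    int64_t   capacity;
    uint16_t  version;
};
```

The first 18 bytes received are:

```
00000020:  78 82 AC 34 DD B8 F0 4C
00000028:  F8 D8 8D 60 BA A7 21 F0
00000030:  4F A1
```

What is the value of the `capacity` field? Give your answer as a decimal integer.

-515506710746029584

`capacity` follows `id` (4 B), `reserved` (4 B), so it starts at offset 4 + 4 = 8 and occupies 8 bytes.
Bytes at offsets 8..15: F8 D8 8D 60 BA A7 21 F0.
Big-endian stores the most-significant byte at the lowest address.
The bytes are already most-significant first: 0xF8D88D60BAA721F0.
Top bit is set, so as a signed 64-bit value this is 0xF8D88D60BAA721F0 − 2^64 = -515506710746029584.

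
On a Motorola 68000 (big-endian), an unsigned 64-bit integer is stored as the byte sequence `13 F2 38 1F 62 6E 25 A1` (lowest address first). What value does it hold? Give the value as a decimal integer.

In big-endian order the high byte comes first in memory.
The bytes are already most-significant first: 0x13F2381F626E25A1.
0x13F2381F626E25A1 = 1437272938531136929.

1437272938531136929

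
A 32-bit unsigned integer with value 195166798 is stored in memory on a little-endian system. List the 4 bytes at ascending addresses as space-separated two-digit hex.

195166798 in hexadecimal, padded to 32 bits, is 0x0BA2024E.
Split into bytes (most-significant first): 0B A2 02 4E.
Little-endian stores the least-significant byte at the lowest address.
So at ascending addresses the bytes are 4E 02 A2 0B.

4E 02 A2 0B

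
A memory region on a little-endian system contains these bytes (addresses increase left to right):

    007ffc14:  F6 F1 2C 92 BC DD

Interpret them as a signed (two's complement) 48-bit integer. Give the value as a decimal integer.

Little-endian: lowest address holds the least-significant byte.
Reassemble most-significant byte first: DD BC 92 2C F1 F6 → 0xDDBC922CF1F6.
Top bit is set, so as a signed 48-bit value this is 0xDDBC922CF1F6 − 2^48 = -37673000701450.

-37673000701450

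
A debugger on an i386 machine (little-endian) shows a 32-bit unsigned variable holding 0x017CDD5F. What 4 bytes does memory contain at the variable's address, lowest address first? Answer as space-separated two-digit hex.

5F DD 7C 01

Split into bytes (most-significant first): 01 7C DD 5F.
In little-endian order the low byte comes first in memory.
So at ascending addresses the bytes are 5F DD 7C 01.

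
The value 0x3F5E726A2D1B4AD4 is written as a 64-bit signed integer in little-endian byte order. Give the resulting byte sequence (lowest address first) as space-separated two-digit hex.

D4 4A 1B 2D 6A 72 5E 3F

Split into bytes (most-significant first): 3F 5E 72 6A 2D 1B 4A D4.
Little-endian: lowest address holds the least-significant byte.
So at ascending addresses the bytes are D4 4A 1B 2D 6A 72 5E 3F.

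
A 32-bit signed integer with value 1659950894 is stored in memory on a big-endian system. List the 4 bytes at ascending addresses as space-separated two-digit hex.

62 F0 D7 2E

1659950894 in hexadecimal, padded to 32 bits, is 0x62F0D72E.
Split into bytes (most-significant first): 62 F0 D7 2E.
Big-endian stores the most-significant byte at the lowest address.
So the memory order matches the most-significant-first order: 62 F0 D7 2E.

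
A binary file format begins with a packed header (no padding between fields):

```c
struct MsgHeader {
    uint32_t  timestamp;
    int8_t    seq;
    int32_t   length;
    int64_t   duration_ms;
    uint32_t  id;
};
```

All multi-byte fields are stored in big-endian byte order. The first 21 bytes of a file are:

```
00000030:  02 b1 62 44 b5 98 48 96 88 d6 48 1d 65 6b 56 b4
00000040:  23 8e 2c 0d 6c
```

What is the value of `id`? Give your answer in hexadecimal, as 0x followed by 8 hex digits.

0x8E2C0D6C

`id` follows `timestamp` (4 B), `seq` (1 B), `length` (4 B), `duration_ms` (8 B), so it starts at offset 4 + 1 + 4 + 8 = 17 and occupies 4 bytes.
Bytes at offsets 17..20: 8E 2C 0D 6C.
In big-endian order the high byte comes first in memory.
The bytes are already most-significant first: 0x8E2C0D6C.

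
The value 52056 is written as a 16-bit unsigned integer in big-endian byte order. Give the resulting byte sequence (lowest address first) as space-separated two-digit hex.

CB 58

52056 in hexadecimal, padded to 16 bits, is 0xCB58.
Split into bytes (most-significant first): CB 58.
Big-endian: lowest address holds the most-significant byte.
So the memory order matches the most-significant-first order: CB 58.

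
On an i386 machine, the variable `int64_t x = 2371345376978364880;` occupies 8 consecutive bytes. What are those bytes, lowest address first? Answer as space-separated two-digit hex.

2371345376978364880 in hexadecimal, padded to 64 bits, is 0x20E8B60E728F69D0.
Split into bytes (most-significant first): 20 E8 B6 0E 72 8F 69 D0.
In little-endian order the low byte comes first in memory.
So at ascending addresses the bytes are D0 69 8F 72 0E B6 E8 20.

D0 69 8F 72 0E B6 E8 20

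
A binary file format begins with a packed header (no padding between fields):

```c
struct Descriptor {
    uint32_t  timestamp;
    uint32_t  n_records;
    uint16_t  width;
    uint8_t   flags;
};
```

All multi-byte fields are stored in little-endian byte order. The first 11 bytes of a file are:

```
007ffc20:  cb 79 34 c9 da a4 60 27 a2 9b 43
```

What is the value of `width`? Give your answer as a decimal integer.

`width` follows `timestamp` (4 B), `n_records` (4 B), so it starts at offset 4 + 4 = 8 and occupies 2 bytes.
Bytes at offsets 8..9: A2 9B.
Little-endian: lowest address holds the least-significant byte.
Reassemble most-significant byte first: 9B A2 → 0x9BA2.
0x9BA2 = 39842.

39842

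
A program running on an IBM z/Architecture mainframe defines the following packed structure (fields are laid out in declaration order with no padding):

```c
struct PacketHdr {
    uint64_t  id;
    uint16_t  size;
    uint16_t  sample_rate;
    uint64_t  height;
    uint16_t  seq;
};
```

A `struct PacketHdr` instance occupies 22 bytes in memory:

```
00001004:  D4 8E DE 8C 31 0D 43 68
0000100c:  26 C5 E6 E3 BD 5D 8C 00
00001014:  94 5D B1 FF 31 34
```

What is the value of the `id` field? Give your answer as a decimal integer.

15316424076433376104

`id` is the first field, at byte offset 0, occupying 8 bytes.
Bytes at offsets 0..7: D4 8E DE 8C 31 0D 43 68.
Big-endian stores the most-significant byte at the lowest address.
The bytes are already most-significant first: 0xD48EDE8C310D4368.
0xD48EDE8C310D4368 = 15316424076433376104.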